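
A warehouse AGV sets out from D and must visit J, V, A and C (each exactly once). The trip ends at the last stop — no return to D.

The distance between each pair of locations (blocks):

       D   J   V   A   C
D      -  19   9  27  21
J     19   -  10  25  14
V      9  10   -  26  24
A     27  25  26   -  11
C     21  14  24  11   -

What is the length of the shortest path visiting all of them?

There are 4! = 24 possible orderings.
D → J → V → A → C: 19+10+26+11 = 66
D → J → V → C → A: 19+10+24+11 = 64
D → J → A → V → C: 19+25+26+24 = 94
D → J → A → C → V: 19+25+11+24 = 79
D → J → C → V → A: 19+14+24+26 = 83
D → J → C → A → V: 19+14+11+26 = 70
D → V → J → A → C: 9+10+25+11 = 55
D → V → J → C → A: 9+10+14+11 = 44
D → V → A → J → C: 9+26+25+14 = 74
D → V → A → C → J: 9+26+11+14 = 60
D → V → C → J → A: 9+24+14+25 = 72
D → V → C → A → J: 9+24+11+25 = 69
D → A → J → V → C: 27+25+10+24 = 86
D → A → J → C → V: 27+25+14+24 = 90
… (10 more)
The minimum is 44.
One shortest path: D → V → J → C → A.

Minimum one-way distance = 44 blocks.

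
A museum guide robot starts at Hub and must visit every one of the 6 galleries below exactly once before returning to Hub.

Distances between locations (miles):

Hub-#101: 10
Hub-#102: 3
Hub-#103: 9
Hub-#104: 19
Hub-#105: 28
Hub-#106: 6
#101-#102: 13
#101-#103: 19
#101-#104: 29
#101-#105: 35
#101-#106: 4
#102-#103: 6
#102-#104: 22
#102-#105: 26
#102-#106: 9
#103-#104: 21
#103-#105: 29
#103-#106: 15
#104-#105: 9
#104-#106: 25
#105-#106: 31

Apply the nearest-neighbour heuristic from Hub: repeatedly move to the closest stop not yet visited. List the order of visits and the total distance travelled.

Hub → [#102:3 / #106:6 / #103:9 / #101:10 / #104:19 / #105:28] → #102 (3)
#102 → [#103:6 / #106:9 / #101:13 / #104:22 / #105:26] → #103 (6)
#103 → [#106:15 / #101:19 / #104:21 / #105:29] → #106 (15)
#106 → [#101:4 / #104:25 / #105:31] → #101 (4)
#101 → [#104:29 / #105:35] → #104 (29)
#104 → [#105:9] → #105 (9)
Return #105→Hub: 28.
Total = 3 + 6 + 15 + 4 + 29 + 9 + 28 = 94.

Nearest-neighbour total = 94 miles; route Hub → #102 → #103 → #106 → #101 → #104 → #105 → Hub.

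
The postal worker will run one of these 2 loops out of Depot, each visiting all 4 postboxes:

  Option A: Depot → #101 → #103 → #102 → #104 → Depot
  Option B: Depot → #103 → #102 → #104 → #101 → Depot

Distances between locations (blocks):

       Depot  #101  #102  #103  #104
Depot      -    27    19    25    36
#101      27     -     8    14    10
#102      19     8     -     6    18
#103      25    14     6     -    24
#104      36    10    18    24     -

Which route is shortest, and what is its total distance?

Option A: 27 + 14 + 6 + 18 + 36 = 101
Option B: 25 + 6 + 18 + 10 + 27 = 86

86 blocks — Option B is the shortest.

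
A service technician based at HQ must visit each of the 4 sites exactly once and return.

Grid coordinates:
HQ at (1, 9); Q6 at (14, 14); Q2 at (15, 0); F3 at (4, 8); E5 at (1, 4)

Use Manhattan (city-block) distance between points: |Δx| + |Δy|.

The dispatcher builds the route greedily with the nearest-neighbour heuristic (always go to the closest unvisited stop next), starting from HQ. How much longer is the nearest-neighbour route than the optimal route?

The nearest-neighbour route is 4 longer than optimal.

HQ: F3=4, E5=5, Q6=18, Q2=23 ⇒ F3
F3: E5=7, Q6=16, Q2=19 ⇒ E5
E5: Q2=18, Q6=23 ⇒ Q2
Q2: Q6=15 ⇒ Q6
NN route HQ → F3 → E5 → Q2 → Q6 → HQ costs 62.
Optimal: HQ → F3 → Q6 → Q2 → E5 → HQ costs 58 (by enumerating all 12 distinct tours).
Excess = 62 − 58 = 4.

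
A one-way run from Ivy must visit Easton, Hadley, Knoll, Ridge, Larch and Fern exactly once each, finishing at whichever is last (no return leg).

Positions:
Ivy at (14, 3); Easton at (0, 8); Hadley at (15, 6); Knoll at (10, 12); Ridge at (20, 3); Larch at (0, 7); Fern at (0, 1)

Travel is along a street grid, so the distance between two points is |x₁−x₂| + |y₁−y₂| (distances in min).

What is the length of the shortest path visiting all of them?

46 min — the minimum one-way total.

There are 6! = 720 possible orderings.
Ivy → Easton → Hadley → Knoll → Ridge → Larch → Fern: 19+17+11+19+24+6 = 96
Ivy → Easton → Hadley → Knoll → Ridge → Fern → Larch: 19+17+11+19+22+6 = 94
Ivy → Easton → Hadley → Knoll → Larch → Ridge → Fern: 19+17+11+15+24+22 = 108
Ivy → Easton → Hadley → Knoll → Larch → Fern → Ridge: 19+17+11+15+6+22 = 90
Ivy → Easton → Hadley → Knoll → Fern → Ridge → Larch: 19+17+11+21+22+24 = 114
Ivy → Easton → Hadley → Knoll → Fern → Larch → Ridge: 19+17+11+21+6+24 = 98
Ivy → Easton → Hadley → Ridge → Knoll → Larch → Fern: 19+17+8+19+15+6 = 84
Ivy → Easton → Hadley → Ridge → Knoll → Fern → Larch: 19+17+8+19+21+6 = 90
… (712 more)
Ivy → Ridge → Hadley → Knoll → Easton → Larch → Fern: 6+8+11+14+1+6 = 46  ← best
The minimum is 46.
One shortest path: Ivy → Ridge → Hadley → Knoll → Easton → Larch → Fern.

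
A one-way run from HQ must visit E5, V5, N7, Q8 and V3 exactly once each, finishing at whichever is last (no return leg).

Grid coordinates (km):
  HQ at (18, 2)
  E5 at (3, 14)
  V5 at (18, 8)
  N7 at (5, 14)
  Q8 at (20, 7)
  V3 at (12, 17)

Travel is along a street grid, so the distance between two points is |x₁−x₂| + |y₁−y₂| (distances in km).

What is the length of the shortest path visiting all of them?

37 km — the minimum one-way total.

There are 5! = 120 possible orderings.
HQ→E5→V5→N7→Q8→V3: 27+21+19+22+18 = 107
HQ→E5→V5→N7→V3→Q8: 27+21+19+10+18 = 95
HQ→E5→V5→Q8→N7→V3: 27+21+3+22+10 = 83
HQ→E5→V5→Q8→V3→N7: 27+21+3+18+10 = 79
HQ→E5→V5→V3→N7→Q8: 27+21+15+10+22 = 95
HQ→E5→V5→V3→Q8→N7: 27+21+15+18+22 = 103
HQ→E5→N7→V5→Q8→V3: 27+2+19+3+18 = 69
HQ→E5→N7→V5→V3→Q8: 27+2+19+15+18 = 81
HQ→E5→N7→Q8→V5→V3: 27+2+22+3+15 = 69
HQ→E5→N7→Q8→V3→V5: 27+2+22+18+15 = 84
HQ→E5→N7→V3→V5→Q8: 27+2+10+15+3 = 57
HQ→E5→N7→V3→Q8→V5: 27+2+10+18+3 = 60
HQ→E5→Q8→V5→N7→V3: 27+24+3+19+10 = 83
HQ→E5→Q8→V5→V3→N7: 27+24+3+15+10 = 79
… (106 more)
HQ→Q8→V5→V3→N7→E5: 7+3+15+10+2 = 37  ← best
The minimum is 37.
One shortest path: HQ → Q8 → V5 → V3 → N7 → E5.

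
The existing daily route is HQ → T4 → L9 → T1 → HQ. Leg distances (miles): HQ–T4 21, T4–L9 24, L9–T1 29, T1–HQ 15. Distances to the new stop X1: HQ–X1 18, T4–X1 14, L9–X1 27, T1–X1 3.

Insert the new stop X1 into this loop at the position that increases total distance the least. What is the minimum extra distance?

Minimum extra distance: 1 miles, inserting X1 between L9 and T1.

Insertion cost between consecutive stops i–j is d(i,X1) + d(X1,j) − d(i,j):
  between HQ and T4: 18 + 14 − 21 = 11
  between T4 and L9: 14 + 27 − 24 = 17
  between L9 and T1: 27 + 3 − 29 = 1
  between T1 and HQ: 3 + 18 − 15 = 6
Cheapest insertion is between L9 and T1, adding 1.
New total = 89 + 1 = 90.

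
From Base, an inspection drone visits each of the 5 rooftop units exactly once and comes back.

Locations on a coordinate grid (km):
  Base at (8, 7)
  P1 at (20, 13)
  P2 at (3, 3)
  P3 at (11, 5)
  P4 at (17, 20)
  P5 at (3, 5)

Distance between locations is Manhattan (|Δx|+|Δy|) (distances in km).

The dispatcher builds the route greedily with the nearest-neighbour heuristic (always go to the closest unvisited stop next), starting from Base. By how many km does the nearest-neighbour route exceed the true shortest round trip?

Base: P3=5, P5=7, P2=9, P1=18, P4=22 ⇒ P3
P3: P5=8, P2=10, P1=17, P4=21 ⇒ P5
P5: P2=2, P1=25, P4=29 ⇒ P2
P2: P1=27, P4=31 ⇒ P1
P1: P4=10 ⇒ P4
NN route Base → P3 → P5 → P2 → P1 → P4 → Base costs 74.
Optimal: Base → P1 → P4 → P3 → P2 → P5 → Base costs 68 (by enumerating all 60 distinct tours).
Excess = 74 − 68 = 6.

The nearest-neighbour route is 6 km longer than optimal.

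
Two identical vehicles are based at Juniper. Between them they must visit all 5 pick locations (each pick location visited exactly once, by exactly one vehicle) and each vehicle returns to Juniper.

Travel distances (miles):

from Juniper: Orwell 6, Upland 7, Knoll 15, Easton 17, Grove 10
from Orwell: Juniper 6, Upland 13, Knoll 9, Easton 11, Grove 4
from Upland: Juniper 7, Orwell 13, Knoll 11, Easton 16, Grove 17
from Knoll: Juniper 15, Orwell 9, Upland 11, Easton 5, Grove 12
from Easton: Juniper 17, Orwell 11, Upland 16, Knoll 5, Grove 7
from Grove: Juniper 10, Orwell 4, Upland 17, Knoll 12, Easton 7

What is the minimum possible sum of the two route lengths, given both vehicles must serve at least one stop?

51 miles — the smallest possible combined total.

There are 2^4 − 1 = 15 ways to divide the 5 stops into two non-empty groups. For each, the best each vehicle can do is its own shortest tour through its group:
  {Orwell} + {Upland, Knoll, Easton, Grove}: 12 + 40 = 52
  {Upland} + {Orwell, Knoll, Easton, Grove}: 14 + 37 = 51
  {Orwell, Upland} + {Knoll, Easton, Grove}: 26 + 37 = 63
  {Knoll} + {Orwell, Upland, Easton, Grove}: 30 + 40 = 70
  {Orwell, Knoll} + {Upland, Easton, Grove}: 30 + 40 = 70
  {Upland, Knoll} + {Orwell, Easton, Grove}: 33 + 34 = 67
  … (15 splits in total)
Best: vehicle 1 Juniper → Upland → Juniper = 14; vehicle 2 Juniper → Orwell → Knoll → Easton → Grove → Juniper = 37; combined 51.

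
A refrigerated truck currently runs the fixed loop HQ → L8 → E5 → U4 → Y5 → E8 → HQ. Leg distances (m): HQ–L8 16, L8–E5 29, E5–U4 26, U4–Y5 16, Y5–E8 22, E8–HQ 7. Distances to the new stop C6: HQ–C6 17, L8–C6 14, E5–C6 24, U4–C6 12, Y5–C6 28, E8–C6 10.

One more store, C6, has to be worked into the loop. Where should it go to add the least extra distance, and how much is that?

Insertion cost between consecutive stops i–j is d(i,C6) + d(C6,j) − d(i,j):
  between HQ and L8: 17 + 14 − 16 = 15
  between L8 and E5: 14 + 24 − 29 = 9
  between E5 and U4: 24 + 12 − 26 = 10
  between U4 and Y5: 12 + 28 − 16 = 24
  between Y5 and E8: 28 + 10 − 22 = 16
  between E8 and HQ: 10 + 17 − 7 = 20
Cheapest insertion is between L8 and E5, adding 9.
New total = 116 + 9 = 125.

+9 m — insert C6 between L8 and E5.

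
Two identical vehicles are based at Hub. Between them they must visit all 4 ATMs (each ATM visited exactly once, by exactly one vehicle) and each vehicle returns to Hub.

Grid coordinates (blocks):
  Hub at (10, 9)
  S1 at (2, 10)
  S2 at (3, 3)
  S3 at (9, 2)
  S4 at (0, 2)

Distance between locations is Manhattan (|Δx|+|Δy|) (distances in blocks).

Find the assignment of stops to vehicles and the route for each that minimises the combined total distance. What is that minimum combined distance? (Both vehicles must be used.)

Minimum combined distance: 52 blocks.

There are 2^3 − 1 = 7 ways to divide the 4 stops into two non-empty groups. For each, the best each vehicle can do is its own shortest tour through its group:
  {S1} + {S2, S3, S4}: 18 + 34 = 52
  {S2} + {S1, S3, S4}: 26 + 36 = 62
  {S1, S2} + {S3, S4}: 30 + 34 = 64
  {S3} + {S1, S2, S4}: 16 + 36 = 52
  {S1, S3} + {S2, S4}: 32 + 34 = 66
  {S2, S3} + {S1, S4}: 28 + 36 = 64
  … (7 splits in total)
Best: vehicle 1 Hub → S1 → Hub = 18; vehicle 2 Hub → S2 → S4 → S3 → Hub = 34; combined 52.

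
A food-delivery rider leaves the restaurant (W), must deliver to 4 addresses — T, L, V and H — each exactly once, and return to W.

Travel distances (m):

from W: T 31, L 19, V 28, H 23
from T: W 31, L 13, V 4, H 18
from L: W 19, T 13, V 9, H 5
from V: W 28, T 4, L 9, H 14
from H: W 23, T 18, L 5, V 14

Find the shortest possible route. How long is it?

72 m — the shortest possible round trip.

There are 12 distinct closed tours to check (reversals are equivalent).
W→T→L→V→H→W: 31+13+9+14+23 = 90
W→T→L→H→V→W: 31+13+5+14+28 = 91
W→T→V→L→H→W: 31+4+9+5+23 = 72
W→T→V→H→L→W: 31+4+14+5+19 = 73
W→T→H→L→V→W: 31+18+5+9+28 = 91
W→T→H→V→L→W: 31+18+14+9+19 = 91
W→L→T→V→H→W: 19+13+4+14+23 = 73
W→L→T→H→V→W: 19+13+18+14+28 = 92
W→L→V→T→H→W: 19+9+4+18+23 = 73
W→L→H→T→V→W: 19+5+18+4+28 = 74
W→V→T→L→H→W: 28+4+13+5+23 = 73
W→V→L→T→H→W: 28+9+13+18+23 = 91
The minimum is 72.
One optimal route: W → T → V → L → H → W (or its reverse).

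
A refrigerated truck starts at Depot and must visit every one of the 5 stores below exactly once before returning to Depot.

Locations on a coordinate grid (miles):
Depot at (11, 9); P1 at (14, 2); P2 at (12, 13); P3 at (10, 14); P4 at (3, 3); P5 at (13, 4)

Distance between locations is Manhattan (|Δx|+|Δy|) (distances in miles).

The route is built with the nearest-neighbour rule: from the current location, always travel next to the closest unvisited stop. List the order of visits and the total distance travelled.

Depot → [P2:5 / P3:6 / P5:7 / P1:10 / P4:14] → P2 (5)
P2 → [P3:3 / P5:10 / P1:13 / P4:19] → P3 (3)
P3 → [P5:13 / P1:16 / P4:18] → P5 (13)
P5 → [P1:3 / P4:11] → P1 (3)
P1 → [P4:12] → P4 (12)
Return P4→Depot: 14.
Total = 5 + 3 + 13 + 3 + 12 + 14 = 50.

50 miles along Depot → P2 → P3 → P5 → P1 → P4 → Depot.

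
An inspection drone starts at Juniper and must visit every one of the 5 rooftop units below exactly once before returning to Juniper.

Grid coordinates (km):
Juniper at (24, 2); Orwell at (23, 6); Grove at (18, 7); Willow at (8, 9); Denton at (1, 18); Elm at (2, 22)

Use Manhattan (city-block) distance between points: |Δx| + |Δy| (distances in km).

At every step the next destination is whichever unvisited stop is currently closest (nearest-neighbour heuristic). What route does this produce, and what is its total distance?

From Juniper: distances to unvisited — Orwell=5, Grove=11, Willow=23, Denton=39, Elm=42. Nearest is Orwell (5).
From Orwell: distances to unvisited — Grove=6, Willow=18, Denton=34, Elm=37. Nearest is Grove (6).
From Grove: distances to unvisited — Willow=12, Denton=28, Elm=31. Nearest is Willow (12).
From Willow: distances to unvisited — Denton=16, Elm=19. Nearest is Denton (16).
From Denton: distances to unvisited — Elm=5. Nearest is Elm (5).
Return Elm→Juniper: 42.
Total = 5 + 6 + 12 + 16 + 5 + 42 = 86.

Total distance 86 km via the nearest-neighbour route Juniper → Orwell → Grove → Willow → Denton → Elm → Juniper.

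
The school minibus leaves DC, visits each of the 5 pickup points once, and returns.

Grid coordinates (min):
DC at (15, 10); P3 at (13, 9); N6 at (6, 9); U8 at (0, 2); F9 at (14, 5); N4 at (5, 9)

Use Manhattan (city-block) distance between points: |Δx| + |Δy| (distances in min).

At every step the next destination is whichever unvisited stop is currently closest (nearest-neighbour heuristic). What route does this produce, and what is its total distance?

56 min along DC → P3 → F9 → N6 → N4 → U8 → DC.

From DC: distances to unvisited — P3=3, F9=6, N6=10, N4=11, U8=23. Nearest is P3 (3).
From P3: distances to unvisited — F9=5, N6=7, N4=8, U8=20. Nearest is F9 (5).
From F9: distances to unvisited — N6=12, N4=13, U8=17. Nearest is N6 (12).
From N6: distances to unvisited — N4=1, U8=13. Nearest is N4 (1).
From N4: distances to unvisited — U8=12. Nearest is U8 (12).
Return U8→DC: 23.
Total = 3 + 5 + 12 + 1 + 12 + 23 = 56.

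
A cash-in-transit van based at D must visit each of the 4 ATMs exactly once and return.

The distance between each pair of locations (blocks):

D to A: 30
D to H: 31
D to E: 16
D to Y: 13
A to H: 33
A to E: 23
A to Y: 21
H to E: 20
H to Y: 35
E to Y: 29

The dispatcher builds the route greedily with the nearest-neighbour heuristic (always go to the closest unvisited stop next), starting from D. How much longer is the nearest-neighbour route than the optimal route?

D: Y=13, E=16, A=30, H=31 ⇒ Y
Y: A=21, E=29, H=35 ⇒ A
A: E=23, H=33 ⇒ E
E: H=20 ⇒ H
NN route D → Y → A → E → H → D costs 108.
Optimal: D → E → H → A → Y → D costs 103 (by enumerating all 12 distinct tours).
Excess = 108 − 103 = 5.

Excess over optimum: 5 blocks.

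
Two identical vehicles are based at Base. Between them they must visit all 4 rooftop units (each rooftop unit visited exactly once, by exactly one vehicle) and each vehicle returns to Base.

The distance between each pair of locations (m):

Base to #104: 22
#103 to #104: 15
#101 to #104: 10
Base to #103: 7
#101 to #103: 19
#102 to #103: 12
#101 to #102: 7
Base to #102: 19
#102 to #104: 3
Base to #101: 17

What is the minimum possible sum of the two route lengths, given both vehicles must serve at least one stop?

Try each way of splitting the stops between the two vehicles (each non-empty) and, for each split, find the best tour for each vehicle:
  {#101} + {#102, #103, #104}: 34 + 44 = 78
  {#102} + {#101, #103, #104}: 38 + 49 = 87
  {#101, #102} + {#103, #104}: 43 + 44 = 87
  {#103} + {#101, #102, #104}: 14 + 49 = 63
  {#101, #103} + {#102, #104}: 43 + 44 = 87
  {#102, #103} + {#101, #104}: 38 + 49 = 87
  … (7 splits in total)
Best: vehicle 1 Base → #103 → Base = 14; vehicle 2 Base → #101 → #102 → #104 → Base = 49; combined 63.

Minimum combined distance: 63 m.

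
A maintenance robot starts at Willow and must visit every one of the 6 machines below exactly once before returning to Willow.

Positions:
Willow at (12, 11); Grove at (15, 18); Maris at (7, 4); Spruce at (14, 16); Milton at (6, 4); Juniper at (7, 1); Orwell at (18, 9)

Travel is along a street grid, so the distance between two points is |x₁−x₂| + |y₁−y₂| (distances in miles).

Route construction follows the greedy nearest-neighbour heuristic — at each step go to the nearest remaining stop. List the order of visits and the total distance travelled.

From Willow: distances to unvisited — Spruce=7, Orwell=8, Grove=10, Maris=12, Milton=13, Juniper=15. Nearest is Spruce (7).
From Spruce: distances to unvisited — Grove=3, Orwell=11, Maris=19, Milton=20, Juniper=22. Nearest is Grove (3).
From Grove: distances to unvisited — Orwell=12, Maris=22, Milton=23, Juniper=25. Nearest is Orwell (12).
From Orwell: distances to unvisited — Maris=16, Milton=17, Juniper=19. Nearest is Maris (16).
From Maris: distances to unvisited — Milton=1, Juniper=3. Nearest is Milton (1).
From Milton: distances to unvisited — Juniper=4. Nearest is Juniper (4).
Return Juniper→Willow: 15.
Total = 7 + 3 + 12 + 16 + 1 + 4 + 15 = 58.

Nearest-neighbour total = 58 miles; route Willow → Spruce → Grove → Orwell → Maris → Milton → Juniper → Willow.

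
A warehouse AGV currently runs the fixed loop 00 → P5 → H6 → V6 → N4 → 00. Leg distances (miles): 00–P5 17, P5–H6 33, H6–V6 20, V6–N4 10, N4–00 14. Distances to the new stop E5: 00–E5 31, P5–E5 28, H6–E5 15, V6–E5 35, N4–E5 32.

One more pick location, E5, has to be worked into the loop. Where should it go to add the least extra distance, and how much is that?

Insertion cost between consecutive stops i–j is d(i,E5) + d(E5,j) − d(i,j):
  between 00 and P5: 31 + 28 − 17 = 42
  between P5 and H6: 28 + 15 − 33 = 10
  between H6 and V6: 15 + 35 − 20 = 30
  between V6 and N4: 35 + 32 − 10 = 57
  between N4 and 00: 32 + 31 − 14 = 49
Cheapest insertion is between P5 and H6, adding 10.
New total = 94 + 10 = 104.

+10 miles — insert E5 between P5 and H6.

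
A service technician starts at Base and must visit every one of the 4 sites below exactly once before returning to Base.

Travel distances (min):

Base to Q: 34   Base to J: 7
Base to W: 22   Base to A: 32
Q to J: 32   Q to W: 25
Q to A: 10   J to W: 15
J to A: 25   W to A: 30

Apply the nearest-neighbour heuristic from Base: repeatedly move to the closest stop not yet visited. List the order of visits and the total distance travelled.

Total distance 89 min via the nearest-neighbour route Base → J → W → Q → A → Base.

Base → [J:7 / W:22 / A:32 / Q:34] → J (7)
J → [W:15 / A:25 / Q:32] → W (15)
W → [Q:25 / A:30] → Q (25)
Q → [A:10] → A (10)
Return A→Base: 32.
Total = 7 + 15 + 25 + 10 + 32 = 89.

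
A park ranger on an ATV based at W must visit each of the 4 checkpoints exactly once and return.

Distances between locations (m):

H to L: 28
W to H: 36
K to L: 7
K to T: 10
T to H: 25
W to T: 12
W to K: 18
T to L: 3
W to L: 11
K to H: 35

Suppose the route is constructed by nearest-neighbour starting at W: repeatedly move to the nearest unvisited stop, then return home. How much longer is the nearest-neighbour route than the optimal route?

6 m longer than the optimal tour.

W: L=11, T=12, K=18, H=36 ⇒ L
L: T=3, K=7, H=28 ⇒ T
T: K=10, H=25 ⇒ K
K: H=35 ⇒ H
NN route W → L → T → K → H → W costs 95.
Optimal: W → K → L → T → H → W costs 89 (by enumerating all 12 distinct tours).
Excess = 95 − 89 = 6.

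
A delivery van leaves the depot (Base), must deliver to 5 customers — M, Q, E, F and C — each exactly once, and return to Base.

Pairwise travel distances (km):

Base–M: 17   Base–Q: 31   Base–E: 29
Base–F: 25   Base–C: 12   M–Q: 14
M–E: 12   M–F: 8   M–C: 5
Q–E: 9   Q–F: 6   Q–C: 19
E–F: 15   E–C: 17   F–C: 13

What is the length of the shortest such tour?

69 km — the shortest possible round trip.

There are 60 distinct closed tours to check (reversals are equivalent).
Base→M→Q→E→F→C→Base: 17+14+9+15+13+12 = 80
Base→M→Q→E→C→F→Base: 17+14+9+17+13+25 = 95
Base→M→Q→F→E→C→Base: 17+14+6+15+17+12 = 81
Base→M→Q→F→C→E→Base: 17+14+6+13+17+29 = 96
Base→M→Q→C→E→F→Base: 17+14+19+17+15+25 = 107
Base→M→Q→C→F→E→Base: 17+14+19+13+15+29 = 107
Base→M→E→Q→F→C→Base: 17+12+9+6+13+12 = 69
Base→M→E→Q→C→F→Base: 17+12+9+19+13+25 = 95
Base→M→E→F→Q→C→Base: 17+12+15+6+19+12 = 81
Base→M→E→F→C→Q→Base: 17+12+15+13+19+31 = 107
Base→M→E→C→Q→F→Base: 17+12+17+19+6+25 = 96
Base→M→E→C→F→Q→Base: 17+12+17+13+6+31 = 96
Base→M→F→Q→E→C→Base: 17+8+6+9+17+12 = 69
Base→M→F→Q→C→E→Base: 17+8+6+19+17+29 = 96
… (46 more)
The minimum is 69.
One optimal route: Base → M → E → Q → F → C → Base (or its reverse).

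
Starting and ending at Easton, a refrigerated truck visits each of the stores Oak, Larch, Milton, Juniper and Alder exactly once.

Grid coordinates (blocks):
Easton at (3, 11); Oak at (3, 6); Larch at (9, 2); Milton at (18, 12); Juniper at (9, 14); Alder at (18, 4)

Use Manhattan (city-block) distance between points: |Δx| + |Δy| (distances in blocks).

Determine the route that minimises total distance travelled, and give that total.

Easton - Oak - Larch - Milton - Juniper - Alder - Easton: 5+10+19+11+19+22 = 86
Easton - Oak - Larch - Milton - Alder - Juniper - Easton: 5+10+19+8+19+9 = 70
Easton - Oak - Larch - Juniper - Milton - Alder - Easton: 5+10+12+11+8+22 = 68
Easton - Oak - Larch - Juniper - Alder - Milton - Easton: 5+10+12+19+8+16 = 70
Easton - Oak - Larch - Alder - Milton - Juniper - Easton: 5+10+11+8+11+9 = 54
Easton - Oak - Larch - Alder - Juniper - Milton - Easton: 5+10+11+19+11+16 = 72
Easton - Oak - Milton - Larch - Juniper - Alder - Easton: 5+21+19+12+19+22 = 98
Easton - Oak - Milton - Larch - Alder - Juniper - Easton: 5+21+19+11+19+9 = 84
Easton - Oak - Milton - Juniper - Larch - Alder - Easton: 5+21+11+12+11+22 = 82
Easton - Oak - Milton - Juniper - Alder - Larch - Easton: 5+21+11+19+11+15 = 82
Easton - Oak - Milton - Alder - Larch - Juniper - Easton: 5+21+8+11+12+9 = 66
Easton - Oak - Milton - Alder - Juniper - Larch - Easton: 5+21+8+19+12+15 = 80
Easton - Oak - Juniper - Larch - Milton - Alder - Easton: 5+14+12+19+8+22 = 80
Easton - Oak - Juniper - Larch - Alder - Milton - Easton: 5+14+12+11+8+16 = 66
… (46 more)
The minimum is 54.
One optimal route: Easton → Oak → Larch → Alder → Milton → Juniper → Easton (or its reverse).

Minimum total distance: 54 blocks.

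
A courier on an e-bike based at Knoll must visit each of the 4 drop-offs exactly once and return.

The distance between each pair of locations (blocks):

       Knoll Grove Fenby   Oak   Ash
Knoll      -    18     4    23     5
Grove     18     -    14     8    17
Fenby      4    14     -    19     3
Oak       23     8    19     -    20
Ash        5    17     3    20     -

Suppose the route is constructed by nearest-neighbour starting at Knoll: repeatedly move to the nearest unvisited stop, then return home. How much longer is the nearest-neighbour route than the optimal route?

From Knoll: Fenby=4, Ash=5, Grove=18, Oak=23 → choose Fenby (4).
From Fenby: Ash=3, Grove=14, Oak=19 → choose Ash (3).
From Ash: Grove=17, Oak=20 → choose Grove (17).
From Grove: Oak=8 → choose Oak (8).
NN route Knoll → Fenby → Ash → Grove → Oak → Knoll costs 55.
Optimal: Knoll → Fenby → Grove → Oak → Ash → Knoll costs 51 (by enumerating all 12 distinct tours).
Excess = 55 − 51 = 4.

The nearest-neighbour route is 4 blocks longer than optimal.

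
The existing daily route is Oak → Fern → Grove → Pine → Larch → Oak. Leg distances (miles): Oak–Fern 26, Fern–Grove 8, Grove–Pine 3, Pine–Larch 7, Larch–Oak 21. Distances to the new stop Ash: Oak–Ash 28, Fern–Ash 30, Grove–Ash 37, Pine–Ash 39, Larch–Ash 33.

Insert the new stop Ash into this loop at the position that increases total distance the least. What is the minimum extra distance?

Adding 32 miles by placing Ash on the Oak–Fern leg.

Insertion cost between consecutive stops i–j is d(i,Ash) + d(Ash,j) − d(i,j):
  between Oak and Fern: 28 + 30 − 26 = 32
  between Fern and Grove: 30 + 37 − 8 = 59
  between Grove and Pine: 37 + 39 − 3 = 73
  between Pine and Larch: 39 + 33 − 7 = 65
  between Larch and Oak: 33 + 28 − 21 = 40
Cheapest insertion is between Oak and Fern, adding 32.
New total = 65 + 32 = 97.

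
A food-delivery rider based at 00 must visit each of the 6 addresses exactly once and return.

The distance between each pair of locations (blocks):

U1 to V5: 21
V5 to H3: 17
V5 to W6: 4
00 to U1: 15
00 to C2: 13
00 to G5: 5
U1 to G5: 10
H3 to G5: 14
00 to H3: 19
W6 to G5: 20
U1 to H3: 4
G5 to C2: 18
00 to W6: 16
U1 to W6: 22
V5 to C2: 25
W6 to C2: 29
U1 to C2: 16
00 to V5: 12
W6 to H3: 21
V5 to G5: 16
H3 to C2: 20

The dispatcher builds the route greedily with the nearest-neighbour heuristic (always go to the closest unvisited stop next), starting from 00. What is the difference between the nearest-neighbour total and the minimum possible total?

Excess over optimum: 3 blocks.

From 00: G5=5, V5=12, C2=13, U1=15, W6=16, H3=19 → choose G5 (5).
From G5: U1=10, H3=14, V5=16, C2=18, W6=20 → choose U1 (10).
From U1: H3=4, C2=16, V5=21, W6=22 → choose H3 (4).
From H3: V5=17, C2=20, W6=21 → choose V5 (17).
From V5: W6=4, C2=25 → choose W6 (4).
From W6: C2=29 → choose C2 (29).
NN route 00 → G5 → U1 → H3 → V5 → W6 → C2 → 00 costs 82.
Optimal: 00 → G5 → V5 → W6 → H3 → U1 → C2 → 00 costs 79 (by enumerating all 360 distinct tours).
Excess = 82 − 79 = 3.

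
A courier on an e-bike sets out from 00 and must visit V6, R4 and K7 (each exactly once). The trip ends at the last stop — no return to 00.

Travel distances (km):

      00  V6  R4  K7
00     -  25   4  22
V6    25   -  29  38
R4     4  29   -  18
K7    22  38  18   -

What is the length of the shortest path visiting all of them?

Shortest open route: 60 km.

There are 3! = 6 possible orderings.
00→V6→R4→K7: 25+29+18 = 72
00→V6→K7→R4: 25+38+18 = 81
00→R4→V6→K7: 4+29+38 = 71
00→R4→K7→V6: 4+18+38 = 60
00→K7→V6→R4: 22+38+29 = 89
00→K7→R4→V6: 22+18+29 = 69
The minimum is 60.
One shortest path: 00 → R4 → K7 → V6.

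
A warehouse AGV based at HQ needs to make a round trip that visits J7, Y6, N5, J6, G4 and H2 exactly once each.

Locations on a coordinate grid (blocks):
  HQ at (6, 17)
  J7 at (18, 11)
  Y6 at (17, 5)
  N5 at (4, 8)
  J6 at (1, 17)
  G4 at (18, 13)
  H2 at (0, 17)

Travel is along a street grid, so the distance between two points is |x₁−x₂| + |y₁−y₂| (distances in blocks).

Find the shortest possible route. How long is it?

Shortest round trip = 60 blocks.

HQ - J7 - Y6 - N5 - J6 - G4 - H2 - HQ: 18+7+16+12+21+22+6 = 102
HQ - J7 - Y6 - N5 - J6 - H2 - G4 - HQ: 18+7+16+12+1+22+16 = 92
HQ - J7 - Y6 - N5 - G4 - J6 - H2 - HQ: 18+7+16+19+21+1+6 = 88
HQ - J7 - Y6 - N5 - G4 - H2 - J6 - HQ: 18+7+16+19+22+1+5 = 88
HQ - J7 - Y6 - N5 - H2 - J6 - G4 - HQ: 18+7+16+13+1+21+16 = 92
HQ - J7 - Y6 - N5 - H2 - G4 - J6 - HQ: 18+7+16+13+22+21+5 = 102
HQ - J7 - Y6 - J6 - N5 - G4 - H2 - HQ: 18+7+28+12+19+22+6 = 112
HQ - J7 - Y6 - J6 - N5 - H2 - G4 - HQ: 18+7+28+12+13+22+16 = 116
… (352 more)
HQ - J6 - H2 - N5 - Y6 - J7 - G4 - HQ: 5+1+13+16+7+2+16 = 60  ← best
The minimum is 60.
One optimal route: HQ → J6 → H2 → N5 → Y6 → J7 → G4 → HQ (or its reverse).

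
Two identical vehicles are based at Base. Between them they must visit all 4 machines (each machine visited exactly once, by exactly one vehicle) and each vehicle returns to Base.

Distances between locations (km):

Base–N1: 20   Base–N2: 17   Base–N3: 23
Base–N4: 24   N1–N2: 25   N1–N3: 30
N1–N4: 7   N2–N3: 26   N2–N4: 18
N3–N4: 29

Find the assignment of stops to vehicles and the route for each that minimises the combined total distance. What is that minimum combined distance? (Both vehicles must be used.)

Minimum combined distance: 108 km.

Try each way of splitting the stops between the two vehicles (each non-empty) and, for each split, find the best tour for each vehicle:
  {N1} + {N2, N3, N4}: 40 + 87 = 127
  {N2} + {N1, N3, N4}: 34 + 79 = 113
  {N1, N2} + {N3, N4}: 62 + 76 = 138
  {N3} + {N1, N2, N4}: 46 + 62 = 108
  {N1, N3} + {N2, N4}: 73 + 59 = 132
  {N2, N3} + {N1, N4}: 66 + 51 = 117
  … (7 splits in total)
Best: vehicle 1 Base → N3 → Base = 46; vehicle 2 Base → N1 → N4 → N2 → Base = 62; combined 108.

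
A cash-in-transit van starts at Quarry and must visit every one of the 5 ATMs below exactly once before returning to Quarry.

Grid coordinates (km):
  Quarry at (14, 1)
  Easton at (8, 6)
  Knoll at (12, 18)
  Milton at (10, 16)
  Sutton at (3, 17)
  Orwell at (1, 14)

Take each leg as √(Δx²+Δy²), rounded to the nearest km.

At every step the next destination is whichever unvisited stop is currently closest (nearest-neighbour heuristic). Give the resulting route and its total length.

Total distance 52 km via the nearest-neighbour route Quarry → Easton → Milton → Knoll → Sutton → Orwell → Quarry.

At Quarry the remaining stops are Easton 8, Milton 16, Knoll 17, Orwell 18, Sutton 19; go to Easton.
At Easton the remaining stops are Milton 10, Orwell 11, Sutton 12, Knoll 13; go to Milton.
At Milton the remaining stops are Knoll 3, Sutton 7, Orwell 9; go to Knoll.
At Knoll the remaining stops are Sutton 9, Orwell 12; go to Sutton.
At Sutton the remaining stops are Orwell 4; go to Orwell.
Return Orwell→Quarry: 18.
Total = 8 + 10 + 3 + 9 + 4 + 18 = 52.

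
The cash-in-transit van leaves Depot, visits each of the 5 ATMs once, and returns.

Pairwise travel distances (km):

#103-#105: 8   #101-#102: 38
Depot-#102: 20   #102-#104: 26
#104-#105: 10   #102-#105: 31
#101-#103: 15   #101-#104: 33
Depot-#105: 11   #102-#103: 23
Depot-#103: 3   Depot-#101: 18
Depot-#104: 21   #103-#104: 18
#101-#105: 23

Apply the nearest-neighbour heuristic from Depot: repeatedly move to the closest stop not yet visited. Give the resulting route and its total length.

Nearest-neighbour total = 103 km; route Depot → #103 → #105 → #104 → #102 → #101 → Depot.

From Depot: distances to unvisited — #103=3, #105=11, #101=18, #102=20, #104=21. Nearest is #103 (3).
From #103: distances to unvisited — #105=8, #101=15, #104=18, #102=23. Nearest is #105 (8).
From #105: distances to unvisited — #104=10, #101=23, #102=31. Nearest is #104 (10).
From #104: distances to unvisited — #102=26, #101=33. Nearest is #102 (26).
From #102: distances to unvisited — #101=38. Nearest is #101 (38).
Return #101→Depot: 18.
Total = 3 + 8 + 10 + 26 + 38 + 18 = 103.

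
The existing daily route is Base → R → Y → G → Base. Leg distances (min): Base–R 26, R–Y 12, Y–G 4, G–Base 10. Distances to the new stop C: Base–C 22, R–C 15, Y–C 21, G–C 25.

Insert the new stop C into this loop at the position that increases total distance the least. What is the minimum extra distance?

+11 min — insert C between Base and R.

Insertion cost between consecutive stops i–j is d(i,C) + d(C,j) − d(i,j):
  between Base and R: 22 + 15 − 26 = 11
  between R and Y: 15 + 21 − 12 = 24
  between Y and G: 21 + 25 − 4 = 42
  between G and Base: 25 + 22 − 10 = 37
Cheapest insertion is between Base and R, adding 11.
New total = 52 + 11 = 63.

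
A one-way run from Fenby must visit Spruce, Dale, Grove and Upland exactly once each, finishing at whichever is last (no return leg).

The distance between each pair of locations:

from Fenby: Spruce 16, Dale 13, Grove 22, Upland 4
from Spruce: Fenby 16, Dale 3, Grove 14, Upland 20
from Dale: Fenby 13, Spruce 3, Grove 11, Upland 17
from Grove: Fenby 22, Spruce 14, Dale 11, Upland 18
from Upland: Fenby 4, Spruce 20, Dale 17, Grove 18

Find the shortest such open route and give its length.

Minimum one-way distance = 36.

There are 4! = 24 possible orderings.
Fenby → Spruce → Dale → Grove → Upland: 16+3+11+18 = 48
Fenby → Spruce → Dale → Upland → Grove: 16+3+17+18 = 54
Fenby → Spruce → Grove → Dale → Upland: 16+14+11+17 = 58
Fenby → Spruce → Grove → Upland → Dale: 16+14+18+17 = 65
Fenby → Spruce → Upland → Dale → Grove: 16+20+17+11 = 64
Fenby → Spruce → Upland → Grove → Dale: 16+20+18+11 = 65
Fenby → Dale → Spruce → Grove → Upland: 13+3+14+18 = 48
Fenby → Dale → Spruce → Upland → Grove: 13+3+20+18 = 54
Fenby → Dale → Grove → Spruce → Upland: 13+11+14+20 = 58
Fenby → Dale → Grove → Upland → Spruce: 13+11+18+20 = 62
Fenby → Dale → Upland → Spruce → Grove: 13+17+20+14 = 64
Fenby → Dale → Upland → Grove → Spruce: 13+17+18+14 = 62
Fenby → Grove → Spruce → Dale → Upland: 22+14+3+17 = 56
Fenby → Grove → Spruce → Upland → Dale: 22+14+20+17 = 73
… (10 more)
Fenby → Upland → Grove → Dale → Spruce: 4+18+11+3 = 36  ← best
The minimum is 36.
One shortest path: Fenby → Upland → Grove → Dale → Spruce.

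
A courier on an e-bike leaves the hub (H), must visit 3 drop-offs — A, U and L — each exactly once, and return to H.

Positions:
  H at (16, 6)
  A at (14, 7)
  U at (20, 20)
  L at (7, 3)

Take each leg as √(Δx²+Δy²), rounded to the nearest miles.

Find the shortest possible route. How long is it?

Shortest round trip = 46 miles.

There are 3 distinct closed tours to check (reversals are equivalent).
H-A-U-L-H: 2+14+21+9 = 46
H-A-L-U-H: 2+8+21+15 = 46
H-U-A-L-H: 15+14+8+9 = 46
The minimum is 46.
One optimal route: H → A → U → L → H (or its reverse).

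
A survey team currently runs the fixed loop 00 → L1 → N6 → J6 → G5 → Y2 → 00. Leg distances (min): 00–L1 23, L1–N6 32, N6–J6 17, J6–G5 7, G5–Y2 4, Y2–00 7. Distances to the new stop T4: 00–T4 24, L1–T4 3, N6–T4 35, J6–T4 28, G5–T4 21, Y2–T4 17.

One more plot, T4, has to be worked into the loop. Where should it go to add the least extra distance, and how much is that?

Insertion cost between consecutive stops i–j is d(i,T4) + d(T4,j) − d(i,j):
  between 00 and L1: 24 + 3 − 23 = 4
  between L1 and N6: 3 + 35 − 32 = 6
  between N6 and J6: 35 + 28 − 17 = 46
  between J6 and G5: 28 + 21 − 7 = 42
  between G5 and Y2: 21 + 17 − 4 = 34
  between Y2 and 00: 17 + 24 − 7 = 34
Cheapest insertion is between 00 and L1, adding 4.
New total = 90 + 4 = 94.

+4 min — insert T4 between 00 and L1.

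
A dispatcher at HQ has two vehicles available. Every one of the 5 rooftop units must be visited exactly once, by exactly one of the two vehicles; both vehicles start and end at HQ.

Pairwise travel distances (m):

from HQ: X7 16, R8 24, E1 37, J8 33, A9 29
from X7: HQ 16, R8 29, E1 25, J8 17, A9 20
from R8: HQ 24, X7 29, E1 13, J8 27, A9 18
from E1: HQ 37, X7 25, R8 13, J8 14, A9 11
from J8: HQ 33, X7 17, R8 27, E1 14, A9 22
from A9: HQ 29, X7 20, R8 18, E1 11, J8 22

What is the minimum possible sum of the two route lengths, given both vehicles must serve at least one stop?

Minimum combined distance: 132 m.

Try each way of splitting the stops between the two vehicles (each non-empty) and, for each split, find the best tour for each vehicle:
  {X7} + {R8, E1, J8, A9}: 32 + 100 = 132
  {R8} + {X7, E1, J8, A9}: 48 + 87 = 135
  {X7, R8} + {E1, J8, A9}: 69 + 87 = 156
  {E1} + {X7, R8, J8, A9}: 74 + 97 = 171
  {X7, E1} + {R8, J8, A9}: 78 + 97 = 175
  {R8, E1} + {X7, J8, A9}: 74 + 84 = 158
  … (15 splits in total)
Best: vehicle 1 HQ → X7 → HQ = 32; vehicle 2 HQ → R8 → A9 → E1 → J8 → HQ = 100; combined 132.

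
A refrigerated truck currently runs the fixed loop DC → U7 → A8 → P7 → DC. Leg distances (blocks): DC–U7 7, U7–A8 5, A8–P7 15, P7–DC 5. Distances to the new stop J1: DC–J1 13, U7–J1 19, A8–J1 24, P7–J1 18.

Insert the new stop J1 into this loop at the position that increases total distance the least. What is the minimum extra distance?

Insertion cost between consecutive stops i–j is d(i,J1) + d(J1,j) − d(i,j):
  between DC and U7: 13 + 19 − 7 = 25
  between U7 and A8: 19 + 24 − 5 = 38
  between A8 and P7: 24 + 18 − 15 = 27
  between P7 and DC: 18 + 13 − 5 = 26
Cheapest insertion is between DC and U7, adding 25.
New total = 32 + 25 = 57.

Minimum extra distance: 25 blocks, inserting J1 between DC and U7.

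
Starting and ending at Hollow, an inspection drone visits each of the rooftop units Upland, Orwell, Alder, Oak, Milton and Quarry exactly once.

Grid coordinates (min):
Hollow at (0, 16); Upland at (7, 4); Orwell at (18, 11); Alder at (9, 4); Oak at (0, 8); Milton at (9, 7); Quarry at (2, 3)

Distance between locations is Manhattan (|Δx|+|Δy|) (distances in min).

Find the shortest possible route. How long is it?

With 6 stops there are 6!/2 = 360 distinct round trips (a route and its reverse cost the same).
Hollow→Upland→Orwell→Alder→Oak→Milton→Quarry→Hollow: 19+18+16+13+10+11+15 = 102
Hollow→Upland→Orwell→Alder→Oak→Quarry→Milton→Hollow: 19+18+16+13+7+11+18 = 102
Hollow→Upland→Orwell→Alder→Milton→Oak→Quarry→Hollow: 19+18+16+3+10+7+15 = 88
Hollow→Upland→Orwell→Alder→Milton→Quarry→Oak→Hollow: 19+18+16+3+11+7+8 = 82
Hollow→Upland→Orwell→Alder→Quarry→Oak→Milton→Hollow: 19+18+16+8+7+10+18 = 96
Hollow→Upland→Orwell→Alder→Quarry→Milton→Oak→Hollow: 19+18+16+8+11+10+8 = 90
Hollow→Upland→Orwell→Oak→Alder→Milton→Quarry→Hollow: 19+18+21+13+3+11+15 = 100
Hollow→Upland→Orwell→Oak→Alder→Quarry→Milton→Hollow: 19+18+21+13+8+11+18 = 108
… (352 more)
Hollow→Orwell→Milton→Alder→Upland→Quarry→Oak→Hollow: 23+13+3+2+6+7+8 = 62  ← best
The minimum is 62.
One optimal route: Hollow → Orwell → Milton → Alder → Upland → Quarry → Oak → Hollow (or its reverse).

62 min — the shortest possible round trip.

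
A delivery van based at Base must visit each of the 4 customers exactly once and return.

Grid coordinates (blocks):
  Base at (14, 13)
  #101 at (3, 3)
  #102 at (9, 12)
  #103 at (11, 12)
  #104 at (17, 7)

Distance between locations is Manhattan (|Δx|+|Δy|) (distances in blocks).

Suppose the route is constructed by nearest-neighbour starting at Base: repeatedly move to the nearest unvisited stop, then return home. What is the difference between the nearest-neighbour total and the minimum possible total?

Base: #103=4, #102=6, #104=9, #101=21 ⇒ #103
#103: #102=2, #104=11, #101=17 ⇒ #102
#102: #104=13, #101=15 ⇒ #104
#104: #101=18 ⇒ #101
NN route Base → #103 → #102 → #104 → #101 → Base costs 58.
Optimal: Base → #103 → #102 → #101 → #104 → Base costs 48 (by enumerating all 12 distinct tours).
Excess = 58 − 48 = 10.

10 blocks longer than the optimal tour.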